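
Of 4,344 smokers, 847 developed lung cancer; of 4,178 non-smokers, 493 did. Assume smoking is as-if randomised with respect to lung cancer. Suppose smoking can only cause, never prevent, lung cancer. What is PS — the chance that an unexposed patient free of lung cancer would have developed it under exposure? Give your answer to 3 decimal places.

p₁ = P(outcome | exposed) = 847/4344 = 0.19498
p₀ = P(outcome | unexposed) = 493/4178 = 0.118
Under exogeneity and monotonicity, PS = (p₁ − p₀) / (1 − p₀).
PS = (0.19498 − 0.118) / (1 − 0.118) = 0.076983 / 0.882 ≈ 0.0873

PS ≈ 0.087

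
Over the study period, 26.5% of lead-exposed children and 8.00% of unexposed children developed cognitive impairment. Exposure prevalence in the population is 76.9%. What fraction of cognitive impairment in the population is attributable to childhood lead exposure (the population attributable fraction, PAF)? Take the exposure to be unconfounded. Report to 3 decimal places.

PAF ≈ 0.640

p₁ = 0.265, p₀ = 0.08.
Overall risk P(Y=1) = π·p₁ + (1−π)·p₀ = 0.769×0.265 + 0.231×0.08 = 0.22227.
Under exogeneity, PAF = [P(Y=1) − p₀] / P(Y=1).
PAF = (0.22227 − 0.08) / 0.22227 ≈ 0.6401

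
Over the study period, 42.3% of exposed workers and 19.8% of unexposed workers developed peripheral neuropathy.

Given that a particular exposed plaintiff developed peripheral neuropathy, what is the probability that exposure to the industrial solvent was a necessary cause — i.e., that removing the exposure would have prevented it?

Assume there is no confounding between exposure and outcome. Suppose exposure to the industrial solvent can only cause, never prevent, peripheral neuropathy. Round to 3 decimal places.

p₁ = 0.423, p₀ = 0.198.
Under exogeneity and monotonicity, PN = (p₁ − p₀) / p₁.
PN = (0.423 − 0.198) / 0.423 = 0.225 / 0.423 ≈ 0.5319

PN ≈ 0.532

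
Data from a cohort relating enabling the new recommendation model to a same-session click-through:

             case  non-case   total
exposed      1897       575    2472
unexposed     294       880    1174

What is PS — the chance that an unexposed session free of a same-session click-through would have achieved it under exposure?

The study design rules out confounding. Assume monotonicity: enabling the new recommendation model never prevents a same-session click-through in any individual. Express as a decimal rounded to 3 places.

p₁ = P(outcome | exposed) = 1897/2472 = 0.76739
p₀ = P(outcome | unexposed) = 294/1174 = 0.25043
Under exogeneity and monotonicity, PS = (p₁ − p₀) / (1 − p₀).
PS = (0.76739 − 0.25043) / (1 − 0.25043) = 0.51697 / 0.74957 ≈ 0.6897

PS ≈ 0.690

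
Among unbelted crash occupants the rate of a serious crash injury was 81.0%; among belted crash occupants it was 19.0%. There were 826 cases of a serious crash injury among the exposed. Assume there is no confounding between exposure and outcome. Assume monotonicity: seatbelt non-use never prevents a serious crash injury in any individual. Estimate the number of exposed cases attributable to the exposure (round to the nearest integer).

p₁ = 0.81, p₀ = 0.19.
PN = (p₁ − p₀)/p₁ = (0.81 − 0.19) / 0.81 ≈ 0.76543.
Attributable cases ≈ PN × (exposed cases) = 0.76543 × 826 ≈ 632.25.

about 632 cases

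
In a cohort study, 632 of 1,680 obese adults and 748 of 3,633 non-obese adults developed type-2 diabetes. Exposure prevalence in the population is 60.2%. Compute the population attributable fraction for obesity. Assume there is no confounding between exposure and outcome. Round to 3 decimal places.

p₁ = P(outcome | exposed) = 632/1680 = 0.37619
p₀ = P(outcome | unexposed) = 748/3633 = 0.20589
Overall risk P(Y=1) = π·p₁ + (1−π)·p₀ = 0.602×0.37619 + 0.398×0.20589 = 0.30841.
Under exogeneity, PAF = [P(Y=1) − p₀] / P(Y=1).
PAF = (0.30841 − 0.20589) / 0.30841 ≈ 0.3324

PAF ≈ 0.332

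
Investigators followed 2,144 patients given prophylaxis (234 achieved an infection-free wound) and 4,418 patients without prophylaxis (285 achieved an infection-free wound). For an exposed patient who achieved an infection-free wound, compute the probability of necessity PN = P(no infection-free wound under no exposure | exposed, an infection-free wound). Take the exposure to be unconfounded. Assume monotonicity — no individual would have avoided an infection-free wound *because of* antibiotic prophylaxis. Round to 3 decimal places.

PN ≈ 0.409

p₁ = P(outcome | exposed) = 234/2144 = 0.10914
p₀ = P(outcome | unexposed) = 285/4418 = 0.064509
Under exogeneity and monotonicity, PN = (p₁ − p₀) / p₁.
PN = (0.10914 − 0.064509) / 0.10914 = 0.044633 / 0.10914 ≈ 0.4089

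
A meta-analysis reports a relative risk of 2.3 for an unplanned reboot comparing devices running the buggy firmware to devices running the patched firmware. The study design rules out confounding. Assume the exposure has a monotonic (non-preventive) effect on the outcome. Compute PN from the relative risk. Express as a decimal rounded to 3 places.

PN ≈ 0.565

Under exogeneity and monotonicity, PN = (RR − 1) / RR = 1 − 1/RR.
PN = (2.3 − 1) / 2.3 = 1.3 / 2.3 ≈ 0.5652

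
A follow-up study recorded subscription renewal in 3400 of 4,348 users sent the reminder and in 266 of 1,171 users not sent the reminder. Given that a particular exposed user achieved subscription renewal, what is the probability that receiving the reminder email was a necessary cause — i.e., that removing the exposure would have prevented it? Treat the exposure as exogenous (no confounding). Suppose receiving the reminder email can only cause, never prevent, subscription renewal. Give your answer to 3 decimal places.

p₁ = P(outcome | exposed) = 3400/4348 = 0.78197
p₀ = P(outcome | unexposed) = 266/1171 = 0.22716
Under exogeneity and monotonicity, PN = (p₁ − p₀) / p₁.
PN = (0.78197 − 0.22716) / 0.78197 = 0.55481 / 0.78197 ≈ 0.7095

PN ≈ 0.710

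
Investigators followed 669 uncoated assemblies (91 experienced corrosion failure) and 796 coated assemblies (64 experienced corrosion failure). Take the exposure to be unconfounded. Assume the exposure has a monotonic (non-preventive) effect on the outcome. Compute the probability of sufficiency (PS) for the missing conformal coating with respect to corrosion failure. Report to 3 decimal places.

PS ≈ 0.060

p₁ = P(outcome | exposed) = 91/669 = 0.13602
p₀ = P(outcome | unexposed) = 64/796 = 0.080402
Under exogeneity and monotonicity, PS = (p₁ − p₀) / (1 − p₀).
PS = (0.13602 − 0.080402) / (1 − 0.080402) = 0.055622 / 0.9196 ≈ 0.0605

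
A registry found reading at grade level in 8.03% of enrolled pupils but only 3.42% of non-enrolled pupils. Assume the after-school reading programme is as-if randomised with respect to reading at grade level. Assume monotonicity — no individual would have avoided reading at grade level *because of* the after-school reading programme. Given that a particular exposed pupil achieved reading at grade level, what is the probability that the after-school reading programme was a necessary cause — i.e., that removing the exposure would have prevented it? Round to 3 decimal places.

PN ≈ 0.574

p₁ = 0.0803, p₀ = 0.0342.
Under exogeneity and monotonicity, PN = (p₁ − p₀) / p₁.
PN = (0.0803 − 0.0342) / 0.0803 = 0.0461 / 0.0803 ≈ 0.5741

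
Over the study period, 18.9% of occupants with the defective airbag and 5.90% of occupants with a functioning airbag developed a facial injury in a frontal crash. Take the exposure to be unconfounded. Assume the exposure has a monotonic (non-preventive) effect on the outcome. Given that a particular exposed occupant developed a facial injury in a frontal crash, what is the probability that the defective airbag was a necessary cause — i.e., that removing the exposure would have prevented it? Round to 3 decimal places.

p₁ = 0.189, p₀ = 0.059.
Under exogeneity and monotonicity, PN = (p₁ − p₀) / p₁.
PN = (0.189 − 0.059) / 0.189 = 0.13 / 0.189 ≈ 0.6878

PN ≈ 0.688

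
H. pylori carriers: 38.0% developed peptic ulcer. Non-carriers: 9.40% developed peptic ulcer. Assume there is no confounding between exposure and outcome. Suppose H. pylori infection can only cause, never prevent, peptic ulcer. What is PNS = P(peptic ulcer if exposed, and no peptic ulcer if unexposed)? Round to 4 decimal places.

p₁ = 0.38, p₀ = 0.094.
Under exogeneity and monotonicity, PNS = p₁ − p₀.
PNS = 0.38 − 0.094 = 0.286

PNS ≈ 0.2860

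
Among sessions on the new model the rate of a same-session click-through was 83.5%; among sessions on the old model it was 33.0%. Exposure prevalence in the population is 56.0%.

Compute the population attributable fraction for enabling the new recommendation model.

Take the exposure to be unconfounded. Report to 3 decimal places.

p₁ = 0.835, p₀ = 0.33.
Overall risk P(Y=1) = π·p₁ + (1−π)·p₀ = 0.56×0.835 + 0.44×0.33 = 0.6128.
Under exogeneity, PAF = [P(Y=1) − p₀] / P(Y=1).
PAF = (0.6128 − 0.33) / 0.6128 ≈ 0.4615

PAF ≈ 0.461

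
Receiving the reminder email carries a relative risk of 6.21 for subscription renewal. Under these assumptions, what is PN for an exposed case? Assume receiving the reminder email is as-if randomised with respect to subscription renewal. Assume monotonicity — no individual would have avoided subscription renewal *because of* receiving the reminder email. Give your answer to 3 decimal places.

PN ≈ 0.839

Under exogeneity and monotonicity, PN = (RR − 1) / RR = 1 − 1/RR.
PN = (6.21 − 1) / 6.21 = 5.21 / 6.21 ≈ 0.8390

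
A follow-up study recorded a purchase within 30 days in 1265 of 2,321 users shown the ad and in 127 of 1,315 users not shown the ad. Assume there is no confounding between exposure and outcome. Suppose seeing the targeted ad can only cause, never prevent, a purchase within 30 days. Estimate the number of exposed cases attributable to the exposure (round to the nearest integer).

about 1041 cases

p₁ = P(outcome | exposed) = 1265/2321 = 0.54502
p₀ = P(outcome | unexposed) = 127/1315 = 0.096578
PN = (p₁ − p₀)/p₁ = (0.54502 − 0.096578) / 0.54502 ≈ 0.82280.
Attributable cases ≈ PN × (exposed cases) = 0.82280 × 1265 ≈ 1040.84.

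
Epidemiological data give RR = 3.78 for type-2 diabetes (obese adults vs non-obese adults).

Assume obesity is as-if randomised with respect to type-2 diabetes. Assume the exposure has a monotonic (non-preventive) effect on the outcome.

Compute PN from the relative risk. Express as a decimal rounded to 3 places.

PN ≈ 0.735

Under exogeneity and monotonicity, PN = (RR − 1) / RR = 1 − 1/RR.
PN = (3.78 − 1) / 3.78 = 2.78 / 3.78 ≈ 0.7354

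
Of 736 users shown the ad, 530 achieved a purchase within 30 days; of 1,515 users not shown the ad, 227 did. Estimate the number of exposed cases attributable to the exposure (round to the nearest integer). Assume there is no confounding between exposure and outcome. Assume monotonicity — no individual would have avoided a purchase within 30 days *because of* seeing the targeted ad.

p₁ = P(outcome | exposed) = 530/736 = 0.72011
p₀ = P(outcome | unexposed) = 227/1515 = 0.14983
PN = (p₁ − p₀)/p₁ = (0.72011 − 0.14983) / 0.72011 ≈ 0.79193.
Attributable cases ≈ PN × (exposed cases) = 0.79193 × 530 ≈ 419.72.

about 420 cases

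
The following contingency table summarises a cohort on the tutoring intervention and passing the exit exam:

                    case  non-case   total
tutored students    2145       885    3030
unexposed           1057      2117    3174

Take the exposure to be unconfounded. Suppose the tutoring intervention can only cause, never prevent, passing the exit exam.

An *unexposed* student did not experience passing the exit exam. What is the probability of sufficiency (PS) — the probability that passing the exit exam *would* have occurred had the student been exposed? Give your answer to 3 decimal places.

p₁ = P(outcome | exposed) = 2145/3030 = 0.70792
p₀ = P(outcome | unexposed) = 1057/3174 = 0.33302
Under exogeneity and monotonicity, PS = (p₁ − p₀)/(1 − p₀).
PS = (0.70792 − 0.33302) / 0.66698 ≈ 0.5621

PS ≈ 0.562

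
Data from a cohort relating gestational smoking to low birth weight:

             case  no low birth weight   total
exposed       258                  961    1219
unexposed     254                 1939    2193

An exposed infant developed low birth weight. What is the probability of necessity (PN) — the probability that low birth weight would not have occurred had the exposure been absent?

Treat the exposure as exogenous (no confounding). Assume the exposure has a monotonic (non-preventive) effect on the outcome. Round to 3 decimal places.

PN ≈ 0.453

p₁ = P(outcome | exposed) = 258/1219 = 0.21165
p₀ = P(outcome | unexposed) = 254/2193 = 0.11582
Under exogeneity and monotonicity, PN = (p₁ − p₀) / p₁.
PN = (0.21165 − 0.11582) / 0.21165 = 0.095826 / 0.21165 ≈ 0.4528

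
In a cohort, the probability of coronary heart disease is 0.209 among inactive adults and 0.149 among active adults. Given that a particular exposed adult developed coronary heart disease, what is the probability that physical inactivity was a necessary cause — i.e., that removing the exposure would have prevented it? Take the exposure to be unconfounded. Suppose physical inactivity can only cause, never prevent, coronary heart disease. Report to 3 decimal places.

PN ≈ 0.287

Let p₁ = 0.209, p₀ = 0.149.
Under exogeneity and monotonicity, PN = (p₁ − p₀) / p₁.
PN = (0.209 − 0.149) / 0.209 = 0.06 / 0.209 ≈ 0.2871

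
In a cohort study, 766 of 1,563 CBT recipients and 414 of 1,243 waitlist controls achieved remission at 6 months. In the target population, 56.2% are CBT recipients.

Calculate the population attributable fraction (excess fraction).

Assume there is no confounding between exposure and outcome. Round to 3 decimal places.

PAF ≈ 0.209

p₁ = P(outcome | exposed) = 766/1563 = 0.49008
p₀ = P(outcome | unexposed) = 414/1243 = 0.33307
Overall risk P(Y=1) = π·p₁ + (1−π)·p₀ = 0.562×0.49008 + 0.438×0.33307 = 0.42131.
Under exogeneity, PAF = [P(Y=1) − p₀] / P(Y=1).
PAF = (0.42131 − 0.33307) / 0.42131 ≈ 0.2095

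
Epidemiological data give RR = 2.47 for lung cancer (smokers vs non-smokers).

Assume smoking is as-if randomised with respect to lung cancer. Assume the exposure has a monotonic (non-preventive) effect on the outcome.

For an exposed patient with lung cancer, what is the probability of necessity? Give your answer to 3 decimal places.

PN ≈ 0.595

Under exogeneity and monotonicity, PN = (RR − 1) / RR = 1 − 1/RR.
PN = (2.47 − 1) / 2.47 = 1.47 / 2.47 ≈ 0.5951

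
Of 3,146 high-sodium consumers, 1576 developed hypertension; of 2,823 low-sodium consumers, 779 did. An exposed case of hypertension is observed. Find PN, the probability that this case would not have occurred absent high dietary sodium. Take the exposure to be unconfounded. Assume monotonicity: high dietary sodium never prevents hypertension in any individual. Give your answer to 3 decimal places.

PN ≈ 0.449

p₁ = P(outcome | exposed) = 1576/3146 = 0.50095
p₀ = P(outcome | unexposed) = 779/2823 = 0.27595
Under exogeneity and monotonicity, PN = (p₁ − p₀) / p₁.
PN = (0.50095 − 0.27595) / 0.50095 = 0.22501 / 0.50095 ≈ 0.4492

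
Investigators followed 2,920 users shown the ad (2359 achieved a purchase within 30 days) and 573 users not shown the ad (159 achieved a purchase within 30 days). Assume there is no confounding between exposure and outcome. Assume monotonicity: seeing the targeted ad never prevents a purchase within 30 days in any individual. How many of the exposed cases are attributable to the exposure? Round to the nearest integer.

about 1549 cases

p₁ = P(outcome | exposed) = 2359/2920 = 0.80788
p₀ = P(outcome | unexposed) = 159/573 = 0.27749
PN = (p₁ − p₀)/p₁ = (0.80788 − 0.27749) / 0.80788 ≈ 0.65652.
Attributable cases ≈ PN × (exposed cases) = 0.65652 × 2359 ≈ 1548.74.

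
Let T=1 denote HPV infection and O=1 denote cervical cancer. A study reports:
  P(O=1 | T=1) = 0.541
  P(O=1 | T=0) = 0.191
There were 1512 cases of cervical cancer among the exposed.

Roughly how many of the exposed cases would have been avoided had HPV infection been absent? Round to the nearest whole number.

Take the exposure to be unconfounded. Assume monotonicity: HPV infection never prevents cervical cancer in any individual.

Let p₁ = 0.541, p₀ = 0.191.
PN = (p₁ − p₀)/p₁ = (0.541 − 0.191) / 0.541 ≈ 0.64695.
Attributable cases ≈ PN × (exposed cases) = 0.64695 × 1512 ≈ 978.19.

about 978 cases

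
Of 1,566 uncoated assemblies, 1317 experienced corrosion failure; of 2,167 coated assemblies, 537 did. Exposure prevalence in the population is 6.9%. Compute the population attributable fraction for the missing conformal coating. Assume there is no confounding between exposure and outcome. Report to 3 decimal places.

p₁ = P(outcome | exposed) = 1317/1566 = 0.841
p₀ = P(outcome | unexposed) = 537/2167 = 0.24781
Overall risk P(Y=1) = π·p₁ + (1−π)·p₀ = 0.069×0.841 + 0.931×0.24781 = 0.28874.
Under exogeneity, PAF = [P(Y=1) − p₀] / P(Y=1).
PAF = (0.28874 − 0.24781) / 0.28874 ≈ 0.1418

PAF ≈ 0.142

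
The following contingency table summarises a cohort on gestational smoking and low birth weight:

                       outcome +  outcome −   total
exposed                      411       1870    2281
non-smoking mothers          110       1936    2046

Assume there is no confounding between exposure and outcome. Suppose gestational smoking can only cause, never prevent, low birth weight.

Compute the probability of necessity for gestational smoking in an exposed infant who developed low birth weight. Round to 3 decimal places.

p₁ = P(outcome | exposed) = 411/2281 = 0.18018
p₀ = P(outcome | unexposed) = 110/2046 = 0.053763
Under exogeneity and monotonicity, PN = (p₁ − p₀)/p₁.
PN = (0.18018 − 0.053763) / 0.18018 ≈ 0.7016

PN ≈ 0.702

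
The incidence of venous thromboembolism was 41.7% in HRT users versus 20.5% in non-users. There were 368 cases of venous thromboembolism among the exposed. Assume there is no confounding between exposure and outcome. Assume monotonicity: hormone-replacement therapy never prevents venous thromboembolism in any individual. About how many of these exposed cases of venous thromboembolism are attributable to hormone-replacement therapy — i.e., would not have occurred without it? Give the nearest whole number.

about 187 cases

p₁ = 0.417, p₀ = 0.205.
PN = (p₁ − p₀)/p₁ = (0.417 − 0.205) / 0.417 ≈ 0.50839.
Attributable cases ≈ PN × (exposed cases) = 0.50839 × 368 ≈ 187.09.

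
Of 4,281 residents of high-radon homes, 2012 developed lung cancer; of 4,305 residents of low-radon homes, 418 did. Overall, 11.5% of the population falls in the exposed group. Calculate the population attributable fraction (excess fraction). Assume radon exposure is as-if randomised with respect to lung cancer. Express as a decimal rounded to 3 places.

p₁ = P(outcome | exposed) = 2012/4281 = 0.46998
p₀ = P(outcome | unexposed) = 418/4305 = 0.097096
Overall risk P(Y=1) = π·p₁ + (1−π)·p₀ = 0.115×0.46998 + 0.885×0.097096 = 0.13998.
Under exogeneity, PAF = [P(Y=1) − p₀] / P(Y=1).
PAF = (0.13998 − 0.097096) / 0.13998 ≈ 0.3063

PAF ≈ 0.306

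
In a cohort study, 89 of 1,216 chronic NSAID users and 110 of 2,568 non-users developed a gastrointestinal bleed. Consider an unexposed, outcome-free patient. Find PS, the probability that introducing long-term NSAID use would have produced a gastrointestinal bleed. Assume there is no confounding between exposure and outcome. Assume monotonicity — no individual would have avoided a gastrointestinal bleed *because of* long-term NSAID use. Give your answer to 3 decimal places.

PS ≈ 0.032

p₁ = P(outcome | exposed) = 89/1216 = 0.073191
p₀ = P(outcome | unexposed) = 110/2568 = 0.042835
Under exogeneity and monotonicity, PS = (p₁ − p₀) / (1 − p₀).
PS = (0.073191 − 0.042835) / (1 − 0.042835) = 0.030356 / 0.95717 ≈ 0.0317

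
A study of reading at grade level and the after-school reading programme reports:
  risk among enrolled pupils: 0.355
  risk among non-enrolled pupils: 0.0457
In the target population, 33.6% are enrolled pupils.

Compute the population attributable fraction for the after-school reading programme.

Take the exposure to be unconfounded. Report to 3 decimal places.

PAF ≈ 0.695

Let p₁ = 0.355, p₀ = 0.0457.
Overall risk P(Y=1) = π·p₁ + (1−π)·p₀ = 0.336×0.355 + 0.664×0.0457 = 0.14962.
Under exogeneity, PAF = [P(Y=1) − p₀] / P(Y=1).
PAF = (0.14962 − 0.0457) / 0.14962 ≈ 0.6946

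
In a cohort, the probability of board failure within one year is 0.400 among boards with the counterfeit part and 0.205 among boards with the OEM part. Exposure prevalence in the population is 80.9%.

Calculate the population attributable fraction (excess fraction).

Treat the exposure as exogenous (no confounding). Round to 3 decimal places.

Let p₁ = 0.4, p₀ = 0.205.
Overall risk P(Y=1) = π·p₁ + (1−π)·p₀ = 0.809×0.4 + 0.191×0.205 = 0.36276.
Under exogeneity, PAF = [P(Y=1) − p₀] / P(Y=1).
PAF = (0.36276 − 0.205) / 0.36276 ≈ 0.4349

PAF ≈ 0.435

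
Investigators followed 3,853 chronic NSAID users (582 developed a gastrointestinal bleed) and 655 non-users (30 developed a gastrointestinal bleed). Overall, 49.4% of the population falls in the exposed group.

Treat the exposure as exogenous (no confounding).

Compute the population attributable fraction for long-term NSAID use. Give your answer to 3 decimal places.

p₁ = P(outcome | exposed) = 582/3853 = 0.15105
p₀ = P(outcome | unexposed) = 30/655 = 0.045802
Overall risk P(Y=1) = π·p₁ + (1−π)·p₀ = 0.494×0.15105 + 0.506×0.045802 = 0.097795.
Under exogeneity, PAF = [P(Y=1) − p₀] / P(Y=1).
PAF = (0.097795 − 0.045802) / 0.097795 ≈ 0.5317

PAF ≈ 0.532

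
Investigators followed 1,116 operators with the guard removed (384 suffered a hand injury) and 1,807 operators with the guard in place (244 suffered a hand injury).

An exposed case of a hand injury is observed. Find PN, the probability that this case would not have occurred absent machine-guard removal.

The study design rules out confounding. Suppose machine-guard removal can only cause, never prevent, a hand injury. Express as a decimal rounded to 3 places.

p₁ = P(outcome | exposed) = 384/1116 = 0.34409
p₀ = P(outcome | unexposed) = 244/1807 = 0.13503
Under exogeneity and monotonicity, PN = (p₁ − p₀) / p₁.
PN = (0.34409 − 0.13503) / 0.34409 = 0.20906 / 0.34409 ≈ 0.6076

PN ≈ 0.608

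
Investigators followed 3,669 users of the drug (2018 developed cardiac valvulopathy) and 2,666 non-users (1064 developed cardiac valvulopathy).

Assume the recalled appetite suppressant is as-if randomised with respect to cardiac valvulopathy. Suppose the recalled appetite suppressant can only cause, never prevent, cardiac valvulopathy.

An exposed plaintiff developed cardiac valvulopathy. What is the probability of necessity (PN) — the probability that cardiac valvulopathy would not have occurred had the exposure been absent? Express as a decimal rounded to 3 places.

p₁ = P(outcome | exposed) = 2018/3669 = 0.55001
p₀ = P(outcome | unexposed) = 1064/2666 = 0.3991
Under exogeneity and monotonicity, PN = (p₁ − p₀) / p₁.
PN = (0.55001 − 0.3991) / 0.55001 = 0.15091 / 0.55001 ≈ 0.2744

PN ≈ 0.274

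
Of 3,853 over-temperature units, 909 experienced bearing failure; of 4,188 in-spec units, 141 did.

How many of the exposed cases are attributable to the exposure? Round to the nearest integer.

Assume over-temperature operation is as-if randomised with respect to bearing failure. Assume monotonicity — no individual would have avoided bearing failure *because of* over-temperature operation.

p₁ = P(outcome | exposed) = 909/3853 = 0.23592
p₀ = P(outcome | unexposed) = 141/4188 = 0.033668
PN = (p₁ − p₀)/p₁ = (0.23592 − 0.033668) / 0.23592 ≈ 0.85729.
Attributable cases ≈ PN × (exposed cases) = 0.85729 × 909 ≈ 779.28.

about 779 cases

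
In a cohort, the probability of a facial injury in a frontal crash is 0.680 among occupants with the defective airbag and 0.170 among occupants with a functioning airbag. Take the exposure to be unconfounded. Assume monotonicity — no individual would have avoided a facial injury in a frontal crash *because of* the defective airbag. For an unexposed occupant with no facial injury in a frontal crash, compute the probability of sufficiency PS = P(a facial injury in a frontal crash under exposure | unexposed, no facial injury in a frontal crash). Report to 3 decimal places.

Let p₁ = 0.68, p₀ = 0.17.
Under exogeneity and monotonicity, PS = (p₁ − p₀) / (1 − p₀).
PS = (0.68 − 0.17) / (1 − 0.17) = 0.51 / 0.83 ≈ 0.6145

PS ≈ 0.614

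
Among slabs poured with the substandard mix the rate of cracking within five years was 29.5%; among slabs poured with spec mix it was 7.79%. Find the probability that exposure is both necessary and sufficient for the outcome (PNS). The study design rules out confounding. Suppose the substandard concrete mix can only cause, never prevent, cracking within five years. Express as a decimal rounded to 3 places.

p₁ = 0.295, p₀ = 0.0779.
Under exogeneity and monotonicity, PNS = p₁ − p₀.
PNS = 0.295 − 0.0779 = 0.2171

PNS ≈ 0.217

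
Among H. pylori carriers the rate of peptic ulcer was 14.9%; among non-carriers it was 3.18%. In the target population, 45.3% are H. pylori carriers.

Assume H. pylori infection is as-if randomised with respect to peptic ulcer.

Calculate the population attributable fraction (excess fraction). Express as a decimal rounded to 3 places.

PAF ≈ 0.625

p₁ = 0.149, p₀ = 0.0318.
Overall risk P(Y=1) = π·p₁ + (1−π)·p₀ = 0.453×0.149 + 0.547×0.0318 = 0.084892.
Under exogeneity, PAF = [P(Y=1) − p₀] / P(Y=1).
PAF = (0.084892 − 0.0318) / 0.084892 ≈ 0.6254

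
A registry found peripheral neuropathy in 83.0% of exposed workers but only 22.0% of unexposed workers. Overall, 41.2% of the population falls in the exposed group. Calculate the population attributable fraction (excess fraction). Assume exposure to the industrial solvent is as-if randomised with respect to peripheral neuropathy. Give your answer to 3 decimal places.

p₁ = 0.83, p₀ = 0.22.
Overall risk P(Y=1) = π·p₁ + (1−π)·p₀ = 0.412×0.83 + 0.588×0.22 = 0.47132.
Under exogeneity, PAF = [P(Y=1) − p₀] / P(Y=1).
PAF = (0.47132 − 0.22) / 0.47132 ≈ 0.5332

PAF ≈ 0.533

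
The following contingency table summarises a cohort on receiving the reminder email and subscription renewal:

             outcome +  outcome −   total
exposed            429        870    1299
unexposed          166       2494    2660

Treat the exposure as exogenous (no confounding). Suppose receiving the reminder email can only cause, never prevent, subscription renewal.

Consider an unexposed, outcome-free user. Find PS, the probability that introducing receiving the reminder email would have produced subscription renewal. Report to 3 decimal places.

p₁ = P(outcome | exposed) = 429/1299 = 0.33025
p₀ = P(outcome | unexposed) = 166/2660 = 0.062406
Under exogeneity and monotonicity, PS = (p₁ − p₀) / (1 − p₀).
PS = (0.33025 − 0.062406) / (1 − 0.062406) = 0.26785 / 0.93759 ≈ 0.2857

PS ≈ 0.286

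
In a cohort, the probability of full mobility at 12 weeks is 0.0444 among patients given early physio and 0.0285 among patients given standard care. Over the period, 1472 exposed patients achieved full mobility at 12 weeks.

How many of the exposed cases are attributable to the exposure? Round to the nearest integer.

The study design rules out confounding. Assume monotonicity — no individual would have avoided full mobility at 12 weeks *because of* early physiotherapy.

about 527 cases

Let p₁ = 0.0444, p₀ = 0.0285.
PN = (p₁ − p₀)/p₁ = (0.0444 − 0.0285) / 0.0444 ≈ 0.35811.
Attributable cases ≈ PN × (exposed cases) = 0.35811 × 1472 ≈ 527.14.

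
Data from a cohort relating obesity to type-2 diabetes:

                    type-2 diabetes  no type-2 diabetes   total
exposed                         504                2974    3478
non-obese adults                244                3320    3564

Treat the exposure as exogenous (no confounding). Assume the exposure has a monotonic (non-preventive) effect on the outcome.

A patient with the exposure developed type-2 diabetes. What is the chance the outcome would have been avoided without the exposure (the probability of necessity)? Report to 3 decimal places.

PN ≈ 0.528

p₁ = P(outcome | exposed) = 504/3478 = 0.14491
p₀ = P(outcome | unexposed) = 244/3564 = 0.068462
Under exogeneity and monotonicity, PN = (p₁ − p₀)/p₁.
PN = (0.14491 − 0.068462) / 0.14491 ≈ 0.5276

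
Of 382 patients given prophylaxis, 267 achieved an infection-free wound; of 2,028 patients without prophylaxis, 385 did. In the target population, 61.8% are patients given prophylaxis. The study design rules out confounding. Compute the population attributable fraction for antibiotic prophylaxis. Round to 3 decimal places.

PAF ≈ 0.624

p₁ = P(outcome | exposed) = 267/382 = 0.69895
p₀ = P(outcome | unexposed) = 385/2028 = 0.18984
Overall risk P(Y=1) = π·p₁ + (1−π)·p₀ = 0.618×0.69895 + 0.382×0.18984 = 0.50447.
Under exogeneity, PAF = [P(Y=1) − p₀] / P(Y=1).
PAF = (0.50447 − 0.18984) / 0.50447 ≈ 0.6237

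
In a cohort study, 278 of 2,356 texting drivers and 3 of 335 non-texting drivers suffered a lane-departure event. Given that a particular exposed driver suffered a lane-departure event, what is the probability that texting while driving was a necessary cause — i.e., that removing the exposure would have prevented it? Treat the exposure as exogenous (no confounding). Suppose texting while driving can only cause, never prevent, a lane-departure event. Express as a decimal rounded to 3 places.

PN ≈ 0.924

p₁ = P(outcome | exposed) = 278/2356 = 0.118
p₀ = P(outcome | unexposed) = 3/335 = 0.0089552
Under exogeneity and monotonicity, PN = (p₁ − p₀) / p₁.
PN = (0.118 − 0.0089552) / 0.118 = 0.10904 / 0.118 ≈ 0.9241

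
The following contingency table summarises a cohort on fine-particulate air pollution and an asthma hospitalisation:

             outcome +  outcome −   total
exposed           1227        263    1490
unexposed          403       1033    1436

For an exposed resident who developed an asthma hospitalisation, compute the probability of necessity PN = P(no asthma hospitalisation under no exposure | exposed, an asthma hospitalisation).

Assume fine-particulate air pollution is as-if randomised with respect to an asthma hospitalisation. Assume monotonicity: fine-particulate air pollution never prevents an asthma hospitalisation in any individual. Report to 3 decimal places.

PN ≈ 0.659

p₁ = P(outcome | exposed) = 1227/1490 = 0.82349
p₀ = P(outcome | unexposed) = 403/1436 = 0.28064
Under exogeneity and monotonicity, PN = (p₁ − p₀)/p₁.
PN = (0.82349 − 0.28064) / 0.82349 ≈ 0.6592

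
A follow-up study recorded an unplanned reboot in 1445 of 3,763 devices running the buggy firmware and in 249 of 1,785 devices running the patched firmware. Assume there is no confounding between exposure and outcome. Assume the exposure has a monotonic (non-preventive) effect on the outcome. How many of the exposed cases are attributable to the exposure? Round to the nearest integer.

p₁ = P(outcome | exposed) = 1445/3763 = 0.384
p₀ = P(outcome | unexposed) = 249/1785 = 0.1395
PN = (p₁ − p₀)/p₁ = (0.384 − 0.1395) / 0.384 ≈ 0.63673.
Attributable cases ≈ PN × (exposed cases) = 0.63673 × 1445 ≈ 920.08.

about 920 cases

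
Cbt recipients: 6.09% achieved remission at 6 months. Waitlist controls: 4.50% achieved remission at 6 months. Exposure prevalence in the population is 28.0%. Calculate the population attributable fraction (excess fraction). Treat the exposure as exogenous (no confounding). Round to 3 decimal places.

p₁ = 0.0609, p₀ = 0.045.
Overall risk P(Y=1) = π·p₁ + (1−π)·p₀ = 0.28×0.0609 + 0.72×0.045 = 0.049452.
Under exogeneity, PAF = [P(Y=1) − p₀] / P(Y=1).
PAF = (0.049452 − 0.045) / 0.049452 ≈ 0.0900

PAF ≈ 0.090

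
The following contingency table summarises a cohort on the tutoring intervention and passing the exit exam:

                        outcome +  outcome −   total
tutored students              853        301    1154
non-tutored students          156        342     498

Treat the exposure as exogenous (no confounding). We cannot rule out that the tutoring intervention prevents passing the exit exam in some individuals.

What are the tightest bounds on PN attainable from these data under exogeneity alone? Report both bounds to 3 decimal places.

0.576 ≤ PN ≤ 0.929

p₁ = P(outcome | exposed) = 853/1154 = 0.73917
p₀ = P(outcome | unexposed) = 156/498 = 0.31325
Under exogeneity alone the bounds on PN are max{0,(p₁−p₀)/p₁} ≤ PN ≤ min{1,(1−p₀)/p₁}.
  lower = (p₁ − p₀)/p₁ = 0.42592 / 0.73917 ≈ 0.5762
  upper = min{1, (1 − p₀)/p₁} = 0.68675 / 0.73917 ≈ 0.9291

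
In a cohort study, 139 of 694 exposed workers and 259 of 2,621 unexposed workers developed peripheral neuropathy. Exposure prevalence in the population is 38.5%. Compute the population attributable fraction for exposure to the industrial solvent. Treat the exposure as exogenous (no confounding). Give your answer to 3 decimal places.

p₁ = P(outcome | exposed) = 139/694 = 0.20029
p₀ = P(outcome | unexposed) = 259/2621 = 0.098817
Overall risk P(Y=1) = π·p₁ + (1−π)·p₀ = 0.385×0.20029 + 0.615×0.098817 = 0.13788.
Under exogeneity, PAF = [P(Y=1) − p₀] / P(Y=1).
PAF = (0.13788 − 0.098817) / 0.13788 ≈ 0.2833

PAF ≈ 0.283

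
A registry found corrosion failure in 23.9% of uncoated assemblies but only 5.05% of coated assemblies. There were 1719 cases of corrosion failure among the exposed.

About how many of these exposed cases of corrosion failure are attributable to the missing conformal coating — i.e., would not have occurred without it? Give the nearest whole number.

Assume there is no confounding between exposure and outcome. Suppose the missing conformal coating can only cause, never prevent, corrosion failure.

p₁ = 0.239, p₀ = 0.0505.
PN = (p₁ − p₀)/p₁ = (0.239 − 0.0505) / 0.239 ≈ 0.78870.
Attributable cases ≈ PN × (exposed cases) = 0.78870 × 1719 ≈ 1355.78.

about 1356 cases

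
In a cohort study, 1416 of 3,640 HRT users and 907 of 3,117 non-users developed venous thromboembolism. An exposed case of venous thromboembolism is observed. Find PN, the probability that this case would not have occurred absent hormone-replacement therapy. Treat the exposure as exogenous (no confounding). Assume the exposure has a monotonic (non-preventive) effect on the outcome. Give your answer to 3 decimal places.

p₁ = P(outcome | exposed) = 1416/3640 = 0.38901
p₀ = P(outcome | unexposed) = 907/3117 = 0.29098
Under exogeneity and monotonicity, PN = (p₁ − p₀) / p₁.
PN = (0.38901 − 0.29098) / 0.38901 = 0.098026 / 0.38901 ≈ 0.2520

PN ≈ 0.252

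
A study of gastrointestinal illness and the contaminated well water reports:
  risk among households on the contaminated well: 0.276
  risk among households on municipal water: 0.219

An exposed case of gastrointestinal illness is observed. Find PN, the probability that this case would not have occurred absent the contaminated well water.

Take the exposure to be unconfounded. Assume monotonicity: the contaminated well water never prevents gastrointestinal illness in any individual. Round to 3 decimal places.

Let p₁ = 0.276, p₀ = 0.219.
Under exogeneity and monotonicity, PN = (p₁ − p₀) / p₁.
PN = (0.276 − 0.219) / 0.276 = 0.057 / 0.276 ≈ 0.2065

PN ≈ 0.207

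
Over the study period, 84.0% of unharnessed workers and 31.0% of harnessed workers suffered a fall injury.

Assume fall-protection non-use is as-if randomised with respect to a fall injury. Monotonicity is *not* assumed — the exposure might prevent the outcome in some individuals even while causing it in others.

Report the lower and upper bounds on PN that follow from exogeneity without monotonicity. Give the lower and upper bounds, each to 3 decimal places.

p₁ = 0.84, p₀ = 0.31.
Under exogeneity alone the bounds on PN are max{0,(p₁−p₀)/p₁} ≤ PN ≤ min{1,(1−p₀)/p₁}.
  lower = (p₁ − p₀)/p₁ = 0.53 / 0.84 ≈ 0.6310
  upper = min{1, (1 − p₀)/p₁} = 0.69 / 0.84 ≈ 0.8214

0.631 ≤ PN ≤ 0.821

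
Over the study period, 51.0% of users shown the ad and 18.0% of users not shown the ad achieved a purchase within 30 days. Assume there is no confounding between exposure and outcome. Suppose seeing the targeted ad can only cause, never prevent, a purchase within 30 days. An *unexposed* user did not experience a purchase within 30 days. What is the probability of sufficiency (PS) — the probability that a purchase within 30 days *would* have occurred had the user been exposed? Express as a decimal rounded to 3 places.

PS ≈ 0.402

p₁ = 0.51, p₀ = 0.18.
Under exogeneity and monotonicity, PS = (p₁ − p₀) / (1 − p₀).
PS = (0.51 − 0.18) / (1 − 0.18) = 0.33 / 0.82 ≈ 0.4024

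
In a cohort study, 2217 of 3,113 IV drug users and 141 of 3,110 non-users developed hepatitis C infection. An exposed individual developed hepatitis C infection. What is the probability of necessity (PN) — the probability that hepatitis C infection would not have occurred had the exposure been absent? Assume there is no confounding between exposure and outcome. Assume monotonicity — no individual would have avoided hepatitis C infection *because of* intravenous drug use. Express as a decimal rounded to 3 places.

p₁ = P(outcome | exposed) = 2217/3113 = 0.71217
p₀ = P(outcome | unexposed) = 141/3110 = 0.045338
Under exogeneity and monotonicity, PN = (p₁ − p₀) / p₁.
PN = (0.71217 − 0.045338) / 0.71217 = 0.66684 / 0.71217 ≈ 0.9363

PN ≈ 0.936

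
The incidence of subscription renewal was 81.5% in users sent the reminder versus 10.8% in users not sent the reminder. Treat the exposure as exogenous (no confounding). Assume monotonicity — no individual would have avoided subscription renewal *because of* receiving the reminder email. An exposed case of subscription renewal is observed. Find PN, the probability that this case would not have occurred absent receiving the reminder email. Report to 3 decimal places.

p₁ = 0.815, p₀ = 0.108.
Under exogeneity and monotonicity, PN = (p₁ − p₀) / p₁.
PN = (0.815 − 0.108) / 0.815 = 0.707 / 0.815 ≈ 0.8675

PN ≈ 0.867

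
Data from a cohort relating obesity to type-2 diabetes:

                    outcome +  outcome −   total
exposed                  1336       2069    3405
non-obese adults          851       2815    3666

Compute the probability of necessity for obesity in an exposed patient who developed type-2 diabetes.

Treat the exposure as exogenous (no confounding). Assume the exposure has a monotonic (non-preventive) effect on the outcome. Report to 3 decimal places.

PN ≈ 0.408

p₁ = P(outcome | exposed) = 1336/3405 = 0.39236
p₀ = P(outcome | unexposed) = 851/3666 = 0.23213
Under exogeneity and monotonicity, PN = (p₁ − p₀)/p₁.
PN = (0.39236 − 0.23213) / 0.39236 ≈ 0.4084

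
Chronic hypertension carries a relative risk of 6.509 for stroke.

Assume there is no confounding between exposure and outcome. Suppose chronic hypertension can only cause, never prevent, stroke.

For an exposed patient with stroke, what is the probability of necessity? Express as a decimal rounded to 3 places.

Under exogeneity and monotonicity, PN = (RR − 1) / RR = 1 − 1/RR.
PN = (6.509 − 1) / 6.509 = 5.509 / 6.509 ≈ 0.8464

PN ≈ 0.846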